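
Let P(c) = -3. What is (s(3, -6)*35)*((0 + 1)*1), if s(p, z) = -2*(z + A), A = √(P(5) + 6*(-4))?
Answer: 420 - 210*I*√3 ≈ 420.0 - 363.73*I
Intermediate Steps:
A = 3*I*√3 (A = √(-3 + 6*(-4)) = √(-3 - 24) = √(-27) = 3*I*√3 ≈ 5.1962*I)
s(p, z) = -2*z - 6*I*√3 (s(p, z) = -2*(z + 3*I*√3) = -2*z - 6*I*√3)
(s(3, -6)*35)*((0 + 1)*1) = ((-2*(-6) - 6*I*√3)*35)*((0 + 1)*1) = ((12 - 6*I*√3)*35)*(1*1) = (420 - 210*I*√3)*1 = 420 - 210*I*√3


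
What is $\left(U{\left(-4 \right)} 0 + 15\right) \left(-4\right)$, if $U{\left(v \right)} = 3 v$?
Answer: $-60$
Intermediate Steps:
$\left(U{\left(-4 \right)} 0 + 15\right) \left(-4\right) = \left(3 \left(-4\right) 0 + 15\right) \left(-4\right) = \left(\left(-12\right) 0 + 15\right) \left(-4\right) = \left(0 + 15\right) \left(-4\right) = 15 \left(-4\right) = -60$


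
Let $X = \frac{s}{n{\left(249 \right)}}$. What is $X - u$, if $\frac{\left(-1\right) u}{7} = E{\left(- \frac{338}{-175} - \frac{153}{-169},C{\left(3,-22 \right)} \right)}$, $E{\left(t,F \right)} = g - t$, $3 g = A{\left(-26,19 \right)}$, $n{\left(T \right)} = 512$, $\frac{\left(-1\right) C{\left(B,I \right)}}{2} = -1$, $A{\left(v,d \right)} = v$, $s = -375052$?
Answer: $- \frac{1319088073}{1622400} \approx -813.05$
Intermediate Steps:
$C{\left(B,I \right)} = 2$ ($C{\left(B,I \right)} = \left(-2\right) \left(-1\right) = 2$)
$g = - \frac{26}{3}$ ($g = \frac{1}{3} \left(-26\right) = - \frac{26}{3} \approx -8.6667$)
$E{\left(t,F \right)} = - \frac{26}{3} - t$
$u = \frac{1020641}{12675}$ ($u = - 7 \left(- \frac{26}{3} - \left(- \frac{338}{-175} - \frac{153}{-169}\right)\right) = - 7 \left(- \frac{26}{3} - \left(\left(-338\right) \left(- \frac{1}{175}\right) - - \frac{153}{169}\right)\right) = - 7 \left(- \frac{26}{3} - \left(\frac{338}{175} + \frac{153}{169}\right)\right) = - 7 \left(- \frac{26}{3} - \frac{83897}{29575}\right) = \left(-7\right) \left(- \frac{1020641}{88725}\right) = \frac{1020641}{12675} \approx 80.524$)
$X = - \frac{93763}{128}$ ($X = - \frac{375052}{512} = \left(-375052\right) \frac{1}{512} = - \frac{93763}{128} \approx -732.52$)
$X - u = - \frac{93763}{128} - \frac{1020641}{12675} = - \frac{1319088073}{1622400}$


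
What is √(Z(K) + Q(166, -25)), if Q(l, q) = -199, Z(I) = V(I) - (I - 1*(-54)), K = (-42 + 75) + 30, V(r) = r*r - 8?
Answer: 27*√5 ≈ 60.374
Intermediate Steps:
V(r) = -8 + r² (V(r) = r² - 8 = -8 + r²)
K = 63 (K = 33 + 30 = 63)
Z(I) = -62 + I² - I (Z(I) = (-8 + I²) - (I - 1*(-54)) = (-8 + I²) - (I + 54) = (-8 + I²) - (54 + I) = (-8 + I²) + (-54 - I) = -62 + I² - I)
√(Z(K) + Q(166, -25)) = √((-62 + 63² - 1*63) - 199) = √((-62 + 3969 - 63) - 199) = √(3844 - 199) = √3645 = 27*√5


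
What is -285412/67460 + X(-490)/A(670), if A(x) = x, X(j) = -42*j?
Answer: 29927519/1129955 ≈ 26.486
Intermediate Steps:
-285412/67460 + X(-490)/A(670) = -285412/67460 - 42*(-490)/670 = -285412*1/67460 + 20580*(1/670) = -71353/16865 + 2058/67 = 29927519/1129955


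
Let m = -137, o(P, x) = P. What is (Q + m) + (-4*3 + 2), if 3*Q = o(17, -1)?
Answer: -424/3 ≈ -141.33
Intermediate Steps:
Q = 17/3 (Q = (⅓)*17 = 17/3 ≈ 5.6667)
(Q + m) + (-4*3 + 2) = (17/3 - 137) + (-4*3 + 2) = -394/3 + (-12 + 2) = -394/3 - 10 = -424/3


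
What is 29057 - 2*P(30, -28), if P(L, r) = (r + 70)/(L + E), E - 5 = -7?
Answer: 29054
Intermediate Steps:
E = -2 (E = 5 - 7 = -2)
P(L, r) = (70 + r)/(-2 + L) (P(L, r) = (r + 70)/(L - 2) = (70 + r)/(-2 + L))
29057 - 2*P(30, -28) = 29057 - 2*(70 - 28)/(-2 + 30) = 29057 - 2*42/28 = 29057 - 2*(1/28)*42 = 29057 - 2*3/2 = 29057 - 1*3 = 29057 - 3 = 29054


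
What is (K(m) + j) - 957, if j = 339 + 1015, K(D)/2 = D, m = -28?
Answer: 341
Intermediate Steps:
K(D) = 2*D
j = 1354
(K(m) + j) - 957 = (2*(-28) + 1354) - 957 = (-56 + 1354) - 957 = 1298 - 957 = 341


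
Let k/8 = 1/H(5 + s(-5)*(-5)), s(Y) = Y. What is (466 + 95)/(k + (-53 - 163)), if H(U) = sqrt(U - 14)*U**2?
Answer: -252450/97199 ≈ -2.5972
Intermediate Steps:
H(U) = U**2*sqrt(-14 + U) (H(U) = sqrt(-14 + U)*U**2 = U**2*sqrt(-14 + U))
k = 1/450 (k = 8/(((5 - 5*(-5))**2*sqrt(-14 + (5 - 5*(-5))))) = 8/(((5 + 25)**2*sqrt(-14 + (5 + 25)))) = 8/((30**2*sqrt(-14 + 30))) = 8/((900*sqrt(16))) = 8/((900*4)) = 8/3600 = 8*(1/3600) = 1/450 ≈ 0.0022222)
(466 + 95)/(k + (-53 - 163)) = (466 + 95)/(1/450 + (-53 - 163)) = 561/(1/450 - 216) = 561/(-97199/450) = 561*(-450/97199) = -252450/97199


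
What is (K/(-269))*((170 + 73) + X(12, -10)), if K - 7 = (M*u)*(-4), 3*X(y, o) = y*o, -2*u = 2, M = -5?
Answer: 2639/269 ≈ 9.8104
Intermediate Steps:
u = -1 (u = -1/2*2 = -1)
X(y, o) = o*y/3 (X(y, o) = (y*o)/3 = (o*y)/3 = o*y/3)
K = -13 (K = 7 - 5*(-1)*(-4) = 7 + 5*(-4) = 7 - 20 = -13)
(K/(-269))*((170 + 73) + X(12, -10)) = (-13/(-269))*((170 + 73) + (1/3)*(-10)*12) = (-13*(-1/269))*(243 - 40) = (13/269)*203 = 2639/269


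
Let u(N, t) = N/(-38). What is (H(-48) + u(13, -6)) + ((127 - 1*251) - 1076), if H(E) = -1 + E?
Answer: -47475/38 ≈ -1249.3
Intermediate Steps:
u(N, t) = -N/38 (u(N, t) = N*(-1/38) = -N/38)
(H(-48) + u(13, -6)) + ((127 - 1*251) - 1076) = ((-1 - 48) - 1/38*13) + ((127 - 1*251) - 1076) = (-49 - 13/38) + ((127 - 251) - 1076) = -1875/38 + (-124 - 1076) = -1875/38 - 1200 = -47475/38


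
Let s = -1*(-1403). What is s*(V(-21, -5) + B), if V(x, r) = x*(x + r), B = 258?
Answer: 1128012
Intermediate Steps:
s = 1403
V(x, r) = x*(r + x)
s*(V(-21, -5) + B) = 1403*(-21*(-5 - 21) + 258) = 1403*(-21*(-26) + 258) = 1403*(546 + 258) = 1403*804 = 1128012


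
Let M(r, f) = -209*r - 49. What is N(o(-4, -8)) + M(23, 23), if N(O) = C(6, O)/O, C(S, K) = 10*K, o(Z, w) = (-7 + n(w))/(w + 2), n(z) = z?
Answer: -4846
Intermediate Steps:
o(Z, w) = (-7 + w)/(2 + w) (o(Z, w) = (-7 + w)/(w + 2) = (-7 + w)/(2 + w))
N(O) = 10 (N(O) = (10*O)/O = 10)
M(r, f) = -49 - 209*r
N(o(-4, -8)) + M(23, 23) = 10 + (-49 - 209*23) = 10 + (-49 - 4807) = 10 - 4856 = -4846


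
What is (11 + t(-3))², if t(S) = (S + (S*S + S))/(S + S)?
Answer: 441/4 ≈ 110.25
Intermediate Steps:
t(S) = (S² + 2*S)/(2*S) (t(S) = (S + (S² + S))/((2*S)) = (S + (S + S²))*(1/(2*S)) = (S² + 2*S)*(1/(2*S)) = (S² + 2*S)/(2*S))
(11 + t(-3))² = (11 + (1 + (½)*(-3)))² = (11 + (1 - 3/2))² = (11 - ½)² = (21/2)² = 441/4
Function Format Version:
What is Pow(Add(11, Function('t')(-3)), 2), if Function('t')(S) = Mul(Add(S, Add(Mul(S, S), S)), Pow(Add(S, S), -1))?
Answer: Rational(441, 4) ≈ 110.25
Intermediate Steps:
Function('t')(S) = Mul(Rational(1, 2), Pow(S, -1), Add(Pow(S, 2), Mul(2, S))) (Function('t')(S) = Mul(Add(S, Add(Pow(S, 2), S)), Pow(Mul(2, S), -1)) = Mul(Add(S, Add(S, Pow(S, 2))), Mul(Rational(1, 2), Pow(S, -1))) = Mul(Add(Pow(S, 2), Mul(2, S)), Mul(Rational(1, 2), Pow(S, -1))) = Mul(Rational(1, 2), Pow(S, -1), Add(Pow(S, 2), Mul(2, S))))
Pow(Add(11, Function('t')(-3)), 2) = Pow(Add(11, Add(1, Mul(Rational(1, 2), -3))), 2) = Pow(Add(11, Add(1, Rational(-3, 2))), 2) = Pow(Add(11, Rational(-1, 2)), 2) = Pow(Rational(21, 2), 2) = Rational(441, 4)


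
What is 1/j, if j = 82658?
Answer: 1/82658 ≈ 1.2098e-5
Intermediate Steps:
1/j = 1/82658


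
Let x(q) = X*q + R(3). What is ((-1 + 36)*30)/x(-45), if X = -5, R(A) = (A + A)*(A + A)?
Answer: 350/87 ≈ 4.0230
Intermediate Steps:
R(A) = 4*A² (R(A) = (2*A)*(2*A) = 4*A²)
x(q) = 36 - 5*q (x(q) = -5*q + 4*3² = -5*q + 4*9 = -5*q + 36 = 36 - 5*q)
((-1 + 36)*30)/x(-45) = ((-1 + 36)*30)/(36 - 5*(-45)) = (35*30)/(36 + 225) = 1050/261 = 1050*(1/261) = 350/87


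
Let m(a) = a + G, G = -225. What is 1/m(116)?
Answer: -1/109 ≈ -0.0091743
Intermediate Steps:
m(a) = -225 + a (m(a) = a - 225 = -225 + a)
1/m(116) = 1/(-225 + 116) = 1/(-109) = -1/109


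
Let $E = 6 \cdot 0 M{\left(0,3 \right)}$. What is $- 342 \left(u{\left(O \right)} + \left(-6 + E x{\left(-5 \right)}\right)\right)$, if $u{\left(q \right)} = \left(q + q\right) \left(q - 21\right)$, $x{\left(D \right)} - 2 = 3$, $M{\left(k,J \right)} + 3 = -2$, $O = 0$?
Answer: $2052$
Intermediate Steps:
$M{\left(k,J \right)} = -5$ ($M{\left(k,J \right)} = -3 - 2 = -5$)
$x{\left(D \right)} = 5$ ($x{\left(D \right)} = 2 + 3 = 5$)
$E = 0$ ($E = 6 \cdot 0 \left(-5\right) = 0 \left(-5\right) = 0$)
$u{\left(q \right)} = 2 q \left(-21 + q\right)$
$- 342 \left(u{\left(O \right)} + \left(-6 + E x{\left(-5 \right)}\right)\right) = - 342 \left(2 \cdot 0 \left(-21 + 0\right) + \left(-6 + 0 \cdot 5\right)\right) = - 342 \left(2 \cdot 0 \left(-21\right) + \left(-6 + 0\right)\right) = - 342 \left(0 - 6\right) = \left(-342\right) \left(-6\right) = 2052$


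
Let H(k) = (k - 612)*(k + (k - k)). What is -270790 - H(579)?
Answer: -251683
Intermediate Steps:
H(k) = k*(-612 + k) (H(k) = (-612 + k)*(k + 0) = (-612 + k)*k = k*(-612 + k))
-270790 - H(579) = -270790 - 579*(-612 + 579) = -270790 - 579*(-33) = -270790 - 1*(-19107) = -270790 + 19107 = -251683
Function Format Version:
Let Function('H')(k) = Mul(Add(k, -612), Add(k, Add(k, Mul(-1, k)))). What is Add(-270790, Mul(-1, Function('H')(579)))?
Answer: -251683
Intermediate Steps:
Function('H')(k) = Mul(k, Add(-612, k)) (Function('H')(k) = Mul(Add(-612, k), Add(k, 0)) = Mul(Add(-612, k), k) = Mul(k, Add(-612, k)))
Add(-270790, Mul(-1, Function('H')(579))) = Add(-270790, Mul(-1, Mul(579, Add(-612, 579)))) = Add(-270790, Mul(-1, Mul(579, -33))) = Add(-270790, Mul(-1, -19107)) = Add(-270790, 19107) = -251683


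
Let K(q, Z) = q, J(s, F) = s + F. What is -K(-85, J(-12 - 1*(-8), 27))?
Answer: 85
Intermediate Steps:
J(s, F) = F + s
-K(-85, J(-12 - 1*(-8), 27)) = -1*(-85) = 85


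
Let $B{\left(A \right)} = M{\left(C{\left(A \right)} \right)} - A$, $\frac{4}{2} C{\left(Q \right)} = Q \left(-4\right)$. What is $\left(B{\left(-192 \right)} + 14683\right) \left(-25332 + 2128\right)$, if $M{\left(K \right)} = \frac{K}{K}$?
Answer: $-345182704$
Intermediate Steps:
$C{\left(Q \right)} = - 2 Q$ ($C{\left(Q \right)} = \frac{Q \left(-4\right)}{2} = \frac{\left(-4\right) Q}{2} = - 2 Q$)
$M{\left(K \right)} = 1$
$B{\left(A \right)} = 1 - A$
$\left(B{\left(-192 \right)} + 14683\right) \left(-25332 + 2128\right) = \left(\left(1 - -192\right) + 14683\right) \left(-25332 + 2128\right) = \left(\left(1 + 192\right) + 14683\right) \left(-23204\right) = \left(193 + 14683\right) \left(-23204\right) = 14876 \left(-23204\right) = -345182704$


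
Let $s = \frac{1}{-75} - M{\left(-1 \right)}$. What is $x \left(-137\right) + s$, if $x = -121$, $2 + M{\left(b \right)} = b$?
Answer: $\frac{1243499}{75} \approx 16580.0$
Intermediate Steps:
$M{\left(b \right)} = -2 + b$
$s = \frac{224}{75}$ ($s = \frac{1}{-75} - \left(-2 - 1\right) = - \frac{1}{75} - -3 = - \frac{1}{75} + 3 = \frac{224}{75} \approx 2.9867$)
$x \left(-137\right) + s = \left(-121\right) \left(-137\right) + \frac{224}{75} = 16577 + \frac{224}{75} = \frac{1243499}{75}$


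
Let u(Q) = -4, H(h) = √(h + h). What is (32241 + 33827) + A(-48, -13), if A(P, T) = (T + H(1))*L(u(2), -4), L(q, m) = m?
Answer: 66120 - 4*√2 ≈ 66114.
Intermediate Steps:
H(h) = √2*√h (H(h) = √(2*h) = √2*√h)
A(P, T) = -4*T - 4*√2 (A(P, T) = (T + √2*√1)*(-4) = (T + √2*1)*(-4) = (T + √2)*(-4) = -4*T - 4*√2)
(32241 + 33827) + A(-48, -13) = (32241 + 33827) + (-4*(-13) - 4*√2) = 66068 + (52 - 4*√2) = 66120 - 4*√2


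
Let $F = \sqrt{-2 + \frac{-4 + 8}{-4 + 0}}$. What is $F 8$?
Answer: $8 i \sqrt{3} \approx 13.856 i$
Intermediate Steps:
$F = i \sqrt{3}$ ($F = \sqrt{-2 + \frac{4}{-4}} = \sqrt{-2 + 4 \left(- \frac{1}{4}\right)} = \sqrt{-2 - 1} = \sqrt{-3} = i \sqrt{3} \approx 1.732 i$)
$F 8 = i \sqrt{3} \cdot 8 = 8 i \sqrt{3}$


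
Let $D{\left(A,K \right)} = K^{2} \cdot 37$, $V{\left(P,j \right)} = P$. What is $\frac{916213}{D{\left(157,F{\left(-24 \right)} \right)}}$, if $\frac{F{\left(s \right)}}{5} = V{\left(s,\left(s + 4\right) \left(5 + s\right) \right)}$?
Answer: $\frac{916213}{532800} \approx 1.7196$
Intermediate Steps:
$F{\left(s \right)} = 5 s$
$D{\left(A,K \right)} = 37 K^{2}$
$\frac{916213}{D{\left(157,F{\left(-24 \right)} \right)}} = \frac{916213}{37 \left(5 \left(-24\right)\right)^{2}} = \frac{916213}{37 \left(-120\right)^{2}} = \frac{916213}{37 \cdot 14400} = \frac{916213}{532800}$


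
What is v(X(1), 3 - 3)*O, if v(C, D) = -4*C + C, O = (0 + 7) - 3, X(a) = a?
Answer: -12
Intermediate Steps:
O = 4 (O = 7 - 3 = 4)
v(C, D) = -3*C
v(X(1), 3 - 3)*O = -3*1*4 = -3*4 = -12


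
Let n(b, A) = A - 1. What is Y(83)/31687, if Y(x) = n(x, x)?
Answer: 82/31687 ≈ 0.0025878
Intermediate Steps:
n(b, A) = -1 + A
Y(x) = -1 + x
Y(83)/31687 = (-1 + 83)/31687 = 82*(1/31687) = 82/31687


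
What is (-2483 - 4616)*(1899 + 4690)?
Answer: -46775311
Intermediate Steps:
(-2483 - 4616)*(1899 + 4690) = -7099*6589 = -46775311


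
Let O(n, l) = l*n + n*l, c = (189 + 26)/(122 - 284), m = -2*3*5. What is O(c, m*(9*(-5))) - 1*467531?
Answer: -1413343/3 ≈ -4.7111e+5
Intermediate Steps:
m = -30 (m = -6*5 = -30)
c = -215/162 (c = 215/(-162) = 215*(-1/162) = -215/162 ≈ -1.3272)
O(n, l) = 2*l*n (O(n, l) = l*n + l*n = 2*l*n)
O(c, m*(9*(-5))) - 1*467531 = 2*(-270*(-5))*(-215/162) - 1*467531 = 2*(-30*(-45))*(-215/162) - 467531 = 2*1350*(-215/162) - 467531 = -10750/3 - 467531 = -1413343/3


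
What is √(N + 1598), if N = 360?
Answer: √1958 ≈ 44.249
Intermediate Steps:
√(N + 1598) = √(360 + 1598) = √1958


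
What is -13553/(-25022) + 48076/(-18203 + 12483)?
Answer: -70339657/8945365 ≈ -7.8633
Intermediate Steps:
-13553/(-25022) + 48076/(-18203 + 12483) = -13553*(-1/25022) + 48076/(-5720) = 13553/25022 + 48076*(-1/5720) = 13553/25022 - 12019/1430 = -70339657/8945365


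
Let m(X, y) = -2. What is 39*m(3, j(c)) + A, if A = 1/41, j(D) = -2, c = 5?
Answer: -3197/41 ≈ -77.976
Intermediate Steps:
A = 1/41 ≈ 0.024390
39*m(3, j(c)) + A = 39*(-2) + 1/41 = -78 + 1/41 = -3197/41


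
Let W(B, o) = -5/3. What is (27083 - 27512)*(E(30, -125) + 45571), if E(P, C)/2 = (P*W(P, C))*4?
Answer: -19378359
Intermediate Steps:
W(B, o) = -5/3 (W(B, o) = -5*⅓ = -5/3)
E(P, C) = -40*P/3 (E(P, C) = 2*((P*(-5/3))*4) = 2*(-5*P/3*4) = 2*(-20*P/3) = -40*P/3)
(27083 - 27512)*(E(30, -125) + 45571) = (27083 - 27512)*(-40/3*30 + 45571) = -429*(-400 + 45571) = -429*45171 = -19378359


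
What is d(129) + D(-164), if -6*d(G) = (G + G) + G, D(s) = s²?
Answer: 53663/2 ≈ 26832.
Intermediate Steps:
d(G) = -G/2 (d(G) = -((G + G) + G)/6 = -(2*G + G)/6 = -G/2)
d(129) + D(-164) = -½*129 + (-164)² = -129/2 + 26896 = 53663/2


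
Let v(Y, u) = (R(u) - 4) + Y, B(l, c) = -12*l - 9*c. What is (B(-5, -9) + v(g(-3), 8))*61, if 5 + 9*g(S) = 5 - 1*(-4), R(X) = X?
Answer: 79849/9 ≈ 8872.1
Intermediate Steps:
g(S) = 4/9 (g(S) = -5/9 + (5 - 1*(-4))/9 = -5/9 + (5 + 4)/9 = -5/9 + (⅑)*9 = -5/9 + 1 = 4/9)
v(Y, u) = -4 + Y + u (v(Y, u) = (u - 4) + Y = (-4 + u) + Y = -4 + Y + u)
(B(-5, -9) + v(g(-3), 8))*61 = ((-12*(-5) - 9*(-9)) + (-4 + 4/9 + 8))*61 = ((60 + 81) + 40/9)*61 = (141 + 40/9)*61 = (1309/9)*61 = 79849/9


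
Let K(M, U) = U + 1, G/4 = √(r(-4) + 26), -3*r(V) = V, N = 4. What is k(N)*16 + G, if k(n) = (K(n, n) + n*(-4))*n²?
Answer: -2816 + 4*√246/3 ≈ -2795.1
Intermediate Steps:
r(V) = -V/3
G = 4*√246/3 (G = 4*√(-⅓*(-4) + 26) = 4*√(4/3 + 26) = 4*√(82/3) = 4*(√246/3) = 4*√246/3 ≈ 20.913)
K(M, U) = 1 + U
k(n) = n²*(1 - 3*n) (k(n) = ((1 + n) + n*(-4))*n² = ((1 + n) - 4*n)*n² = (1 - 3*n)*n² = n²*(1 - 3*n))
k(N)*16 + G = (4²*(1 - 3*4))*16 + 4*√246/3 = (16*(1 - 12))*16 + 4*√246/3 = (16*(-11))*16 + 4*√246/3 = -176*16 + 4*√246/3 = -2816 + 4*√246/3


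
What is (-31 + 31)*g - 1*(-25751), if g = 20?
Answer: 25751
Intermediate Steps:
(-31 + 31)*g - 1*(-25751) = (-31 + 31)*20 - 1*(-25751) = 0*20 + 25751 = 0 + 25751 = 25751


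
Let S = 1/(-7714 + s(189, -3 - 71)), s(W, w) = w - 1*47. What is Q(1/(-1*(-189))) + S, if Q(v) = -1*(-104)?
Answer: 814839/7835 ≈ 104.00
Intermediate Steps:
s(W, w) = -47 + w (s(W, w) = w - 47 = -47 + w)
S = -1/7835 (S = 1/(-7714 + (-47 + (-3 - 71))) = 1/(-7714 + (-47 - 74)) = 1/(-7714 - 121) = 1/(-7835) = -1/7835 ≈ -0.00012763)
Q(v) = 104
Q(1/(-1*(-189))) + S = 104 - 1/7835 = 814839/7835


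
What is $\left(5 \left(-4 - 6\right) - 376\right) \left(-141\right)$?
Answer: $60066$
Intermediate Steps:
$\left(5 \left(-4 - 6\right) - 376\right) \left(-141\right) = \left(5 \left(-10\right) - 376\right) \left(-141\right) = \left(-50 - 376\right) \left(-141\right) = \left(-426\right) \left(-141\right) = 60066$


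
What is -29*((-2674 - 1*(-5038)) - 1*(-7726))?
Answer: -292610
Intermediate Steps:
-29*((-2674 - 1*(-5038)) - 1*(-7726)) = -29*((-2674 + 5038) + 7726) = -29*(2364 + 7726) = -29*10090 = -292610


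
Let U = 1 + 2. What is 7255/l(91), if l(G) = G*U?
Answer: 7255/273 ≈ 26.575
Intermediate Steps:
U = 3
l(G) = 3*G (l(G) = G*3 = 3*G)
7255/l(91) = 7255/((3*91)) = 7255/273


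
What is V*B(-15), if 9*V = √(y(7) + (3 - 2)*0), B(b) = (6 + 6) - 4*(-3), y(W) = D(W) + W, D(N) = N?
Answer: 8*√14/3 ≈ 9.9778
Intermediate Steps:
y(W) = 2*W (y(W) = W + W = 2*W)
B(b) = 24 (B(b) = 12 + 12 = 24)
V = √14/9 (V = √(2*7 + (3 - 2)*0)/9 = √(14 + 1*0)/9 = √(14 + 0)/9 = √14/9 ≈ 0.41574)
V*B(-15) = (√14/9)*24 = 8*√14/3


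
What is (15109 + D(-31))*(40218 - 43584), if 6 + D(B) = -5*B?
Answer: -51358428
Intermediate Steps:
D(B) = -6 - 5*B
(15109 + D(-31))*(40218 - 43584) = (15109 + (-6 - 5*(-31)))*(40218 - 43584) = (15109 + (-6 + 155))*(-3366) = (15109 + 149)*(-3366) = 15258*(-3366) = -51358428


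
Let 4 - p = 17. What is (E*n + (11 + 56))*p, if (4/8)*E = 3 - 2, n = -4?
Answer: -767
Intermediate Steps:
p = -13 (p = 4 - 1*17 = 4 - 17 = -13)
E = 2 (E = 2*(3 - 2) = 2*1 = 2)
(E*n + (11 + 56))*p = (2*(-4) + (11 + 56))*(-13) = (-8 + 67)*(-13) = 59*(-13) = -767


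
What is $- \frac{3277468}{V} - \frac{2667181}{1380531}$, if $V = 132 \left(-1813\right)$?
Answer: $\frac{323862257276}{27531929733} \approx 11.763$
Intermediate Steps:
$V = -239316$
$- \frac{3277468}{V} - \frac{2667181}{1380531} = - \frac{3277468}{-239316} - \frac{2667181}{1380531} = \left(-3277468\right) \left(- \frac{1}{239316}\right) - \frac{2667181}{1380531} = \frac{819367}{59829} - \frac{2667181}{1380531} = \frac{323862257276}{27531929733}$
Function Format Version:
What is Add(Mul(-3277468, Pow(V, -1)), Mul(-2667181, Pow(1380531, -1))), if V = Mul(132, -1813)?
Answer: Rational(323862257276, 27531929733) ≈ 11.763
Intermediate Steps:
V = -239316
Add(Mul(-3277468, Pow(V, -1)), Mul(-2667181, Pow(1380531, -1))) = Add(Mul(-3277468, Pow(-239316, -1)), Mul(-2667181, Pow(1380531, -1))) = Add(Mul(-3277468, Rational(-1, 239316)), Mul(-2667181, Rational(1, 1380531))) = Add(Rational(819367, 59829), Rational(-2667181, 1380531)) = Rational(323862257276, 27531929733)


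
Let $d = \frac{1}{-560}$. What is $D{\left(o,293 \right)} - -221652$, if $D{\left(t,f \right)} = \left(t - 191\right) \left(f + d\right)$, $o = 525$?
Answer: $\frac{89463753}{280} \approx 3.1951 \cdot 10^{5}$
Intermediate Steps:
$d = - \frac{1}{560} \approx -0.0017857$
$D{\left(t,f \right)} = \left(-191 + t\right) \left(- \frac{1}{560} + f\right)$ ($D{\left(t,f \right)} = \left(t - 191\right) \left(f - \frac{1}{560}\right) = \left(-191 + t\right) \left(- \frac{1}{560} + f\right)$)
$D{\left(o,293 \right)} - -221652 = \left(\frac{191}{560} - 55963 - \frac{15}{16} + 293 \cdot 525\right) - -221652 = \left(\frac{191}{560} - 55963 - \frac{15}{16} + 153825\right) + 221652 = \frac{27401193}{280} + 221652 = \frac{89463753}{280}$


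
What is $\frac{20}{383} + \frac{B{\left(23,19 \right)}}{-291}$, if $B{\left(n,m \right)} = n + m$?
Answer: $- \frac{3422}{37151} \approx -0.092111$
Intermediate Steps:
$B{\left(n,m \right)} = m + n$
$\frac{20}{383} + \frac{B{\left(23,19 \right)}}{-291} = \frac{20}{383} + \frac{19 + 23}{-291} = 20 \cdot \frac{1}{383} + 42 \left(- \frac{1}{291}\right) = \frac{20}{383} - \frac{14}{97} = - \frac{3422}{37151}$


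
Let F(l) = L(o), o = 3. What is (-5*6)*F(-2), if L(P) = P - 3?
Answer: 0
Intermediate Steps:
L(P) = -3 + P
F(l) = 0 (F(l) = -3 + 3 = 0)
(-5*6)*F(-2) = -5*6*0 = -30*0 = 0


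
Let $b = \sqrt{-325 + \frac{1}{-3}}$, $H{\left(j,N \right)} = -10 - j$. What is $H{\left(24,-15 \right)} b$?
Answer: $- \frac{136 i \sqrt{183}}{3} \approx - 613.26 i$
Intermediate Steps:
$b = \frac{4 i \sqrt{183}}{3}$ ($b = \sqrt{-325 - \frac{1}{3}} = \sqrt{- \frac{976}{3}} = \frac{4 i \sqrt{183}}{3} \approx 18.037 i$)
$H{\left(24,-15 \right)} b = \left(-10 - 24\right) \frac{4 i \sqrt{183}}{3} = - 34 \frac{4 i \sqrt{183}}{3} = - \frac{136 i \sqrt{183}}{3}$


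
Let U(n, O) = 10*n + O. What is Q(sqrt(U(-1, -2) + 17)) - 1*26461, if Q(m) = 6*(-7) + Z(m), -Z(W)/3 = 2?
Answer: -26509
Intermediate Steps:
U(n, O) = O + 10*n
Z(W) = -6 (Z(W) = -3*2 = -6)
Q(m) = -48 (Q(m) = 6*(-7) - 6 = -42 - 6 = -48)
Q(sqrt(U(-1, -2) + 17)) - 1*26461 = -48 - 1*26461 = -48 - 26461 = -26509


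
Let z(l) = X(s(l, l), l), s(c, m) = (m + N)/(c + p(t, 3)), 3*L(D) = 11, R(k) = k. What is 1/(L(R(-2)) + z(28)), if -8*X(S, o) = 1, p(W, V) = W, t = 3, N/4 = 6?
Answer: 24/85 ≈ 0.28235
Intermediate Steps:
N = 24 (N = 4*6 = 24)
L(D) = 11/3 (L(D) = (⅓)*11 = 11/3)
s(c, m) = (24 + m)/(3 + c) (s(c, m) = (m + 24)/(c + 3) = (24 + m)/(3 + c))
X(S, o) = -⅛ (X(S, o) = -⅛*1 = -⅛)
z(l) = -⅛
1/(L(R(-2)) + z(28)) = 1/(11/3 - ⅛) = 1/(85/24) = 24/85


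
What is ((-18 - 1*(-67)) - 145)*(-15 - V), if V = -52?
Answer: -3552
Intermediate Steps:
((-18 - 1*(-67)) - 145)*(-15 - V) = ((-18 - 1*(-67)) - 145)*(-15 - 1*(-52)) = ((-18 + 67) - 145)*(-15 + 52) = (49 - 145)*37 = -96*37 = -3552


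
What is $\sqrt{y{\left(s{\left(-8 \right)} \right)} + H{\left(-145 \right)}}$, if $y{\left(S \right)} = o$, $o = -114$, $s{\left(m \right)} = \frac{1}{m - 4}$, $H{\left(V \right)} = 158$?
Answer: $2 \sqrt{11} \approx 6.6332$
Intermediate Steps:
$s{\left(m \right)} = \frac{1}{-4 + m}$
$y{\left(S \right)} = -114$
$\sqrt{y{\left(s{\left(-8 \right)} \right)} + H{\left(-145 \right)}} = \sqrt{-114 + 158} = \sqrt{44} = 2 \sqrt{11}$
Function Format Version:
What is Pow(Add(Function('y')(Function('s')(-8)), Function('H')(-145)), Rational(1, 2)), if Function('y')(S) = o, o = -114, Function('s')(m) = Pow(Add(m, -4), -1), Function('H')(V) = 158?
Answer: Mul(2, Pow(11, Rational(1, 2))) ≈ 6.6332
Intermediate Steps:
Function('s')(m) = Pow(Add(-4, m), -1)
Function('y')(S) = -114
Pow(Add(Function('y')(Function('s')(-8)), Function('H')(-145)), Rational(1, 2)) = Pow(Add(-114, 158), Rational(1, 2)) = Pow(44, Rational(1, 2)) = Mul(2, Pow(11, Rational(1, 2)))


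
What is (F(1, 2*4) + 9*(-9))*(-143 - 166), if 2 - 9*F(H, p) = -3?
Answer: 74572/3 ≈ 24857.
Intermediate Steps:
F(H, p) = 5/9 (F(H, p) = 2/9 - ⅑*(-3) = 2/9 + ⅓ = 5/9)
(F(1, 2*4) + 9*(-9))*(-143 - 166) = (5/9 + 9*(-9))*(-143 - 166) = (5/9 - 81)*(-309) = -724/9*(-309) = 74572/3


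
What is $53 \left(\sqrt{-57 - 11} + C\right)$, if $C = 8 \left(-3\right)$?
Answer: $-1272 + 106 i \sqrt{17} \approx -1272.0 + 437.05 i$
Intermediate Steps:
$C = -24$
$53 \left(\sqrt{-57 - 11} + C\right) = 53 \left(\sqrt{-57 - 11} - 24\right) = 53 \left(\sqrt{-68} - 24\right) = 53 \left(2 i \sqrt{17} - 24\right) = 53 \left(-24 + 2 i \sqrt{17}\right) = -1272 + 106 i \sqrt{17}$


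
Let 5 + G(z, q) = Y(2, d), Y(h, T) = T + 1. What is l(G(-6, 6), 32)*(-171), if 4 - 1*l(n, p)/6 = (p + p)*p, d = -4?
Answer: 2097144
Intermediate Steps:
Y(h, T) = 1 + T
G(z, q) = -8 (G(z, q) = -5 + (1 - 4) = -5 - 3 = -8)
l(n, p) = 24 - 12*p**2 (l(n, p) = 24 - 6*(p + p)*p = 24 - 6*2*p*p = 24 - 12*p**2)
l(G(-6, 6), 32)*(-171) = (24 - 12*32**2)*(-171) = (24 - 12*1024)*(-171) = (24 - 12288)*(-171) = -12264*(-171) = 2097144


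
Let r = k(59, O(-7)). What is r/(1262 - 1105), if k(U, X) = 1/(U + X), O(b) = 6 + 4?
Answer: 1/10833 ≈ 9.2310e-5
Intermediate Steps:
O(b) = 10
r = 1/69 (r = 1/(59 + 10) = 1/69 ≈ 0.014493)
r/(1262 - 1105) = 1/(69*(1262 - 1105)) = (1/69)/157 = (1/69)*(1/157) = 1/10833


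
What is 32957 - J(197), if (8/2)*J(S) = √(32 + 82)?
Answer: 32957 - √114/4 ≈ 32954.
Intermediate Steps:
J(S) = √114/4 (J(S) = √(32 + 82)/4 = √114/4)
32957 - J(197) = 32957 - √114/4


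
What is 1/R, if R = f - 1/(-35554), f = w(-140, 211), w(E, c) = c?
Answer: 35554/7501895 ≈ 0.0047393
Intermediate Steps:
f = 211
R = 7501895/35554 (R = 211 - 1/(-35554) = 211 - 1*(-1/35554) = 211 + 1/35554 = 7501895/35554 ≈ 211.00)
1/R = 1/(7501895/35554) = 35554/7501895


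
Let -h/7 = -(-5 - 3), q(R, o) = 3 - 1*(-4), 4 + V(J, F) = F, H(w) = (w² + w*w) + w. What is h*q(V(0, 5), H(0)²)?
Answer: -392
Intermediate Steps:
H(w) = w + 2*w² (H(w) = (w² + w²) + w = 2*w² + w = w + 2*w²)
V(J, F) = -4 + F
q(R, o) = 7 (q(R, o) = 3 + 4 = 7)
h = -56 (h = -(-7)*(-5 - 3) = -(-7)*(-8) = -7*8 = -56)
h*q(V(0, 5), H(0)²) = -56*7 = -392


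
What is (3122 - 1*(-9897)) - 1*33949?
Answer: -20930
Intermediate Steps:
(3122 - 1*(-9897)) - 1*33949 = (3122 + 9897) - 33949 = 13019 - 33949 = -20930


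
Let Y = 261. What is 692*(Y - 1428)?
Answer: -807564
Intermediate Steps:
692*(Y - 1428) = 692*(261 - 1428) = 692*(-1167) = -807564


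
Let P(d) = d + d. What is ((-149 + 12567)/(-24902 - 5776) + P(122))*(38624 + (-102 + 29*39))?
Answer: 148163712071/15339 ≈ 9.6593e+6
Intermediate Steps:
P(d) = 2*d
((-149 + 12567)/(-24902 - 5776) + P(122))*(38624 + (-102 + 29*39)) = ((-149 + 12567)/(-24902 - 5776) + 2*122)*(38624 + (-102 + 29*39)) = (12418/(-30678) + 244)*(38624 + (-102 + 1131)) = (12418*(-1/30678) + 244)*(38624 + 1029) = (-6209/15339 + 244)*39653 = (3736507/15339)*39653 = 148163712071/15339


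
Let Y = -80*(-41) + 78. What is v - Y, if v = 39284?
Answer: 35926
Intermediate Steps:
Y = 3358 (Y = 3280 + 78 = 3358)
v - Y = 39284 - 1*3358 = 39284 - 3358 = 35926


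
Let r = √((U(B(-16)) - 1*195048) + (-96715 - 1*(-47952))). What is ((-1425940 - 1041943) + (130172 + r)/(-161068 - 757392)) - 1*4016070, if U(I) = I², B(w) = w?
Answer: -1488812900638/229615 - I*√243555/918460 ≈ -6.484e+6 - 0.00053733*I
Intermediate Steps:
r = I*√243555 (r = √(((-16)² - 1*195048) + (-96715 - 1*(-47952))) = √((256 - 195048) + (-96715 + 47952)) = √(-194792 - 48763) = √(-243555) = I*√243555 ≈ 493.51*I)
((-1425940 - 1041943) + (130172 + r)/(-161068 - 757392)) - 1*4016070 = ((-1425940 - 1041943) + (130172 + I*√243555)/(-161068 - 757392)) - 1*4016070 = (-2467883 + (130172 + I*√243555)/(-918460)) - 4016070 = (-2467883 + (130172 + I*√243555)*(-1/918460)) - 4016070 = (-2467883 + (-32543/229615 - I*√243555/918460)) - 4016070 = (-566662987588/229615 - I*√243555/918460) - 4016070 = -1488812900638/229615 - I*√243555/918460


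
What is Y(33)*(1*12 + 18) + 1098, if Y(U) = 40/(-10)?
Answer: 978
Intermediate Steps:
Y(U) = -4 (Y(U) = 40*(-⅒) = -4)
Y(33)*(1*12 + 18) + 1098 = -4*(1*12 + 18) + 1098 = -4*(12 + 18) + 1098 = -4*30 + 1098 = -120 + 1098 = 978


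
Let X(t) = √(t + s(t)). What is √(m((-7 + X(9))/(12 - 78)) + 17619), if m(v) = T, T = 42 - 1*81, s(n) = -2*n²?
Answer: 2*√4395 ≈ 132.59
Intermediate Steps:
X(t) = √(t - 2*t²)
T = -39 (T = 42 - 81 = -39)
m(v) = -39
√(m((-7 + X(9))/(12 - 78)) + 17619) = √(-39 + 17619) = √17580 = 2*√4395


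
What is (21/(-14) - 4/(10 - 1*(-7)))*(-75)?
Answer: 4425/34 ≈ 130.15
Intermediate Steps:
(21/(-14) - 4/(10 - 1*(-7)))*(-75) = (21*(-1/14) - 4/(10 + 7))*(-75) = (-3/2 - 4/17)*(-75) = -59/34*(-75) = 4425/34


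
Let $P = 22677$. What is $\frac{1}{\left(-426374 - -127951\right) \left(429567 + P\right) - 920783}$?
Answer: $- \frac{1}{134960931995} \approx -7.4095 \cdot 10^{-12}$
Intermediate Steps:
$\frac{1}{\left(-426374 - -127951\right) \left(429567 + P\right) - 920783} = \frac{1}{\left(-426374 - -127951\right) \left(429567 + 22677\right) - 920783} = \frac{1}{\left(-426374 + 127951\right) 452244 - 920783} = \frac{1}{\left(-298423\right) 452244 - 920783} = \frac{1}{-134960011212 - 920783} = \frac{1}{-134960931995} = - \frac{1}{134960931995}$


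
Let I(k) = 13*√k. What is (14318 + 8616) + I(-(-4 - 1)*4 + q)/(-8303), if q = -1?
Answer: 22934 - 13*√19/8303 ≈ 22934.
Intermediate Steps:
(14318 + 8616) + I(-(-4 - 1)*4 + q)/(-8303) = (14318 + 8616) + (13*√(-(-4 - 1)*4 - 1))/(-8303) = 22934 + (13*√(-(-5)*4 - 1))*(-1/8303) = 22934 + (13*√(-1*(-20) - 1))*(-1/8303) = 22934 + (13*√(20 - 1))*(-1/8303) = 22934 + (13*√19)*(-1/8303) = 22934 - 13*√19/8303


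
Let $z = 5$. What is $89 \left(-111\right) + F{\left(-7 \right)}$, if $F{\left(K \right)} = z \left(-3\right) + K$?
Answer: $-9901$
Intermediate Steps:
$F{\left(K \right)} = -15 + K$ ($F{\left(K \right)} = 5 \left(-3\right) + K = -15 + K$)
$89 \left(-111\right) + F{\left(-7 \right)} = 89 \left(-111\right) - 22 = -9879 - 22 = -9901$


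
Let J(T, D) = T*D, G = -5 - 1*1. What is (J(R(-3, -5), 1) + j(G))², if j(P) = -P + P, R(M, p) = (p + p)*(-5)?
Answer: 2500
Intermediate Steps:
G = -6 (G = -5 - 1 = -6)
R(M, p) = -10*p (R(M, p) = (2*p)*(-5) = -10*p)
j(P) = 0
J(T, D) = D*T
(J(R(-3, -5), 1) + j(G))² = (1*(-10*(-5)) + 0)² = (1*50 + 0)² = (50 + 0)² = 50² = 2500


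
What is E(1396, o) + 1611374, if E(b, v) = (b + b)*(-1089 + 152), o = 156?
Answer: -1004730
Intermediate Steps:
E(b, v) = -1874*b (E(b, v) = (2*b)*(-937) = -1874*b)
E(1396, o) + 1611374 = -1874*1396 + 1611374 = -2616104 + 1611374 = -1004730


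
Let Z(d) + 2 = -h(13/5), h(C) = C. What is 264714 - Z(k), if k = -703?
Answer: 1323593/5 ≈ 2.6472e+5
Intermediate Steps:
Z(d) = -23/5 (Z(d) = -2 - 13/5 = -23/5)
264714 - Z(k) = 264714 - 1*(-23/5) = 264714 + 23/5 = 1323593/5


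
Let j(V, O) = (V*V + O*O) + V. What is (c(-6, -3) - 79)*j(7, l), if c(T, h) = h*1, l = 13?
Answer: -18450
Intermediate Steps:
j(V, O) = V + O² + V² (j(V, O) = (V² + O²) + V = (O² + V²) + V = V + O² + V²)
c(T, h) = h
(c(-6, -3) - 79)*j(7, l) = (-3 - 79)*(7 + 13² + 7²) = -82*(7 + 169 + 49) = -82*225 = -18450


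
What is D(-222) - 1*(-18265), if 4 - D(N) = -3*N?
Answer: 17603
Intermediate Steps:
D(N) = 4 + 3*N (D(N) = 4 - (-3)*N = 4 + 3*N)
D(-222) - 1*(-18265) = (4 + 3*(-222)) - 1*(-18265) = (4 - 666) + 18265 = -662 + 18265 = 17603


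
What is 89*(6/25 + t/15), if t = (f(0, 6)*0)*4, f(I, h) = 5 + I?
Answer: 534/25 ≈ 21.360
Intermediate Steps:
t = 0 (t = ((5 + 0)*0)*4 = (5*0)*4 = 0*4 = 0)
89*(6/25 + t/15) = 89*(6/25 + 0/15) = 89*(6*(1/25) + 0*(1/15)) = 89*(6/25 + 0) = 89*(6/25) = 534/25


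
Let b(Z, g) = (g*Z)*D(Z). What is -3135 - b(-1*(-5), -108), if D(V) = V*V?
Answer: 10365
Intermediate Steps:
D(V) = V**2
b(Z, g) = g*Z**3 (b(Z, g) = (g*Z)*Z**2 = (Z*g)*Z**2 = g*Z**3)
-3135 - b(-1*(-5), -108) = -3135 - (-108)*(-1*(-5))**3 = -3135 - (-108)*5**3 = -3135 - (-108)*125 = -3135 - 1*(-13500) = -3135 + 13500 = 10365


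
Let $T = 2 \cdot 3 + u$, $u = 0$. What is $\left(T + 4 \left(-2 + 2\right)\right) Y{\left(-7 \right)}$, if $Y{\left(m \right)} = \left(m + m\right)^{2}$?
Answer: $1176$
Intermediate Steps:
$Y{\left(m \right)} = 4 m^{2}$ ($Y{\left(m \right)} = \left(2 m\right)^{2} = 4 m^{2}$)
$T = 6$ ($T = 2 \cdot 3 + 0 = 6 + 0 = 6$)
$\left(T + 4 \left(-2 + 2\right)\right) Y{\left(-7 \right)} = \left(6 + 4 \left(-2 + 2\right)\right) 4 \left(-7\right)^{2} = \left(6 + 4 \cdot 0\right) 4 \cdot 49 = \left(6 + 0\right) 196 = 6 \cdot 196 = 1176$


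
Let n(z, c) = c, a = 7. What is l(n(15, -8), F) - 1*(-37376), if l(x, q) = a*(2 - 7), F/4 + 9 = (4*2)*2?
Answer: 37341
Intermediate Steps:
F = 28 (F = -36 + 4*((4*2)*2) = -36 + 4*(8*2) = -36 + 4*16 = -36 + 64 = 28)
l(x, q) = -35 (l(x, q) = 7*(2 - 7) = 7*(-5) = -35)
l(n(15, -8), F) - 1*(-37376) = -35 - 1*(-37376) = -35 + 37376 = 37341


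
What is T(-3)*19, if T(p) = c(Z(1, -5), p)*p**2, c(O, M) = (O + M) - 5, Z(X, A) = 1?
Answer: -1197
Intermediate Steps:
c(O, M) = -5 + M + O (c(O, M) = (M + O) - 5 = -5 + M + O)
T(p) = p**2*(-4 + p) (T(p) = (-5 + p + 1)*p**2 = (-4 + p)*p**2 = p**2*(-4 + p))
T(-3)*19 = ((-3)**2*(-4 - 3))*19 = (9*(-7))*19 = -63*19 = -1197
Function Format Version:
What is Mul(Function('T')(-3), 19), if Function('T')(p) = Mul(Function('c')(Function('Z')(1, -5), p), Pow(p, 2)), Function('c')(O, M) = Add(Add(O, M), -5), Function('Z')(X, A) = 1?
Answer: -1197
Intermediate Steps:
Function('c')(O, M) = Add(-5, M, O) (Function('c')(O, M) = Add(Add(M, O), -5) = Add(-5, M, O))
Function('T')(p) = Mul(Pow(p, 2), Add(-4, p)) (Function('T')(p) = Mul(Add(-5, p, 1), Pow(p, 2)) = Mul(Add(-4, p), Pow(p, 2)) = Mul(Pow(p, 2), Add(-4, p)))
Mul(Function('T')(-3), 19) = Mul(Mul(Pow(-3, 2), Add(-4, -3)), 19) = Mul(Mul(9, -7), 19) = Mul(-63, 19) = -1197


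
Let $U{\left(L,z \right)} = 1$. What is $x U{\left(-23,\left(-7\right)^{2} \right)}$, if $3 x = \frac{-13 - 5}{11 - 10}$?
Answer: $-6$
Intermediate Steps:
$x = -6$ ($x = \frac{\left(-13 - 5\right) \frac{1}{11 - 10}}{3} = \frac{\left(-18\right) 1^{-1}}{3} = \frac{\left(-18\right) 1}{3} = \frac{1}{3} \left(-18\right) = -6$)
$x U{\left(-23,\left(-7\right)^{2} \right)} = \left(-6\right) 1 = -6$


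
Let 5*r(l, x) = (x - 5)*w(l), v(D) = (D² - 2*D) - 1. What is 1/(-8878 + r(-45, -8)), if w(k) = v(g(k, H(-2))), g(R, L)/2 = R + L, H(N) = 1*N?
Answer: -5/161689 ≈ -3.0924e-5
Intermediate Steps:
H(N) = N
g(R, L) = 2*L + 2*R (g(R, L) = 2*(R + L) = 2*(L + R) = 2*L + 2*R)
v(D) = -1 + D² - 2*D
w(k) = 7 + (-4 + 2*k)² - 4*k (w(k) = -1 + (2*(-2) + 2*k)² - 2*(2*(-2) + 2*k) = -1 + (-4 + 2*k)² - 2*(-4 + 2*k) = -1 + (-4 + 2*k)² + (8 - 4*k) = 7 + (-4 + 2*k)² - 4*k)
r(l, x) = (-5 + x)*(23 - 20*l + 4*l²)/5 (r(l, x) = ((x - 5)*(23 - 20*l + 4*l²))/5 = ((-5 + x)*(23 - 20*l + 4*l²))/5 = (-5 + x)*(23 - 20*l + 4*l²)/5)
1/(-8878 + r(-45, -8)) = 1/(-8878 + (-5 - 8)*(7 - 4*(-45) + 4*(-2 - 45)²)/5) = 1/(-8878 + (⅕)*(-13)*(7 + 180 + 4*(-47)²)) = 1/(-8878 + (⅕)*(-13)*(7 + 180 + 4*2209)) = 1/(-8878 + (⅕)*(-13)*(7 + 180 + 8836)) = 1/(-8878 + (⅕)*(-13)*9023) = 1/(-8878 - 117299/5) = 1/(-161689/5) = -5/161689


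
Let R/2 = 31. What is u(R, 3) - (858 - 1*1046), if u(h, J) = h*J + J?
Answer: 377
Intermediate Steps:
R = 62 (R = 2*31 = 62)
u(h, J) = J + J*h (u(h, J) = J*h + J = J + J*h)
u(R, 3) - (858 - 1*1046) = 3*(1 + 62) - (858 - 1*1046) = 3*63 - (858 - 1046) = 189 - 1*(-188) = 189 + 188 = 377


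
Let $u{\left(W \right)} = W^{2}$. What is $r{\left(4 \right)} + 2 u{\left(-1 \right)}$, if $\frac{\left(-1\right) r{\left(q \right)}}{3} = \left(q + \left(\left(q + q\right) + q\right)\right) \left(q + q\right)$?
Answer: $-382$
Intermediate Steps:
$r{\left(q \right)} = - 24 q^{2}$ ($r{\left(q \right)} = - 3 \left(q + \left(\left(q + q\right) + q\right)\right) \left(q + q\right) = - 3 \left(q + \left(2 q + q\right)\right) 2 q = - 3 \left(q + 3 q\right) 2 q = - 3 \cdot 4 q 2 q = - 3 \cdot 8 q^{2} = - 24 q^{2}$)
$r{\left(4 \right)} + 2 u{\left(-1 \right)} = - 24 \cdot 4^{2} + 2 \left(-1\right)^{2} = \left(-24\right) 16 + 2 \cdot 1 = -384 + 2 = -382$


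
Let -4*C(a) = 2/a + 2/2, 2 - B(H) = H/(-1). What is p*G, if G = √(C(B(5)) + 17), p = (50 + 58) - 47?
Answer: 61*√3269/14 ≈ 249.12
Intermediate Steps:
B(H) = 2 + H (B(H) = 2 - H/(-1) = 2 - H*(-1) = 2 - (-1)*H = 2 + H)
C(a) = -¼ - 1/(2*a) (C(a) = -(2/a + 2/2)/4 = -(2/a + 2*(½))/4 = -(2/a + 1)/4 = -(1 + 2/a)/4 = -¼ - 1/(2*a))
p = 61 (p = 108 - 47 = 61)
G = √3269/14 (G = √((-2 - (2 + 5))/(4*(2 + 5)) + 17) = √((¼)*(-2 - 1*7)/7 + 17) = √((¼)*(⅐)*(-2 - 7) + 17) = √((¼)*(⅐)*(-9) + 17) = √(-9/28 + 17) = √(467/28) = √3269/14 ≈ 4.0839)
p*G = 61*(√3269/14) = 61*√3269/14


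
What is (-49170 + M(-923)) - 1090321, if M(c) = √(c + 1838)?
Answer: -1139491 + √915 ≈ -1.1395e+6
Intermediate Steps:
M(c) = √(1838 + c)
(-49170 + M(-923)) - 1090321 = (-49170 + √(1838 - 923)) - 1090321 = (-49170 + √915) - 1090321 = -1139491 + √915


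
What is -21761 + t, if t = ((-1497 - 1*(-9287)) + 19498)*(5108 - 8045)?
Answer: -80166617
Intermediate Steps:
t = -80144856 (t = ((-1497 + 9287) + 19498)*(-2937) = (7790 + 19498)*(-2937) = 27288*(-2937) = -80144856)
-21761 + t = -21761 - 80144856 = -80166617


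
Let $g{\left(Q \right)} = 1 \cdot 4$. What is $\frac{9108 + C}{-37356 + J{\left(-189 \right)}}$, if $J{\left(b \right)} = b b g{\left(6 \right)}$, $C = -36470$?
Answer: $- \frac{13681}{52764} \approx -0.25929$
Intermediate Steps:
$g{\left(Q \right)} = 4$
$J{\left(b \right)} = 4 b^{2}$ ($J{\left(b \right)} = b b 4 = b^{2} \cdot 4 = 4 b^{2}$)
$\frac{9108 + C}{-37356 + J{\left(-189 \right)}} = \frac{9108 - 36470}{-37356 + 4 \left(-189\right)^{2}} = - \frac{27362}{-37356 + 4 \cdot 35721} = - \frac{27362}{-37356 + 142884} = - \frac{27362}{105528} = \left(-27362\right) \frac{1}{105528} = - \frac{13681}{52764}$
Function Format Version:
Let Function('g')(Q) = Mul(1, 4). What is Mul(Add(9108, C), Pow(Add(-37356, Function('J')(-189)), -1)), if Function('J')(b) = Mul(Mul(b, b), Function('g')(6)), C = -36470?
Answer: Rational(-13681, 52764) ≈ -0.25929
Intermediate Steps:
Function('g')(Q) = 4
Function('J')(b) = Mul(4, Pow(b, 2)) (Function('J')(b) = Mul(Mul(b, b), 4) = Mul(Pow(b, 2), 4) = Mul(4, Pow(b, 2)))
Mul(Add(9108, C), Pow(Add(-37356, Function('J')(-189)), -1)) = Mul(Add(9108, -36470), Pow(Add(-37356, Mul(4, Pow(-189, 2))), -1)) = Mul(-27362, Pow(Add(-37356, Mul(4, 35721)), -1)) = Mul(-27362, Pow(Add(-37356, 142884), -1)) = Mul(-27362, Pow(105528, -1)) = Mul(-27362, Rational(1, 105528)) = Rational(-13681, 52764)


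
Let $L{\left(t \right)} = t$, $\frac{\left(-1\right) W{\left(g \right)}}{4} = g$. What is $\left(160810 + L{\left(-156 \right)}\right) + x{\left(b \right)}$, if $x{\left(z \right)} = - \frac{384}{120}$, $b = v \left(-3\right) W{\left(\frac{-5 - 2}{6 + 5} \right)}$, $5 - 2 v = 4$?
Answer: $\frac{803254}{5} \approx 1.6065 \cdot 10^{5}$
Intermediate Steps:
$W{\left(g \right)} = - 4 g$
$v = \frac{1}{2}$ ($v = \frac{5}{2} - 2 = \frac{1}{2} \approx 0.5$)
$b = - \frac{42}{11}$ ($b = \frac{1}{2} \left(-3\right) \left(- 4 \frac{-5 - 2}{6 + 5}\right) = - \frac{3 \left(- 4 \left(- \frac{7}{11}\right)\right)}{2} = - \frac{3 \left(- 4 \left(\left(-7\right) \frac{1}{11}\right)\right)}{2} = - \frac{3 \left(\left(-4\right) \left(- \frac{7}{11}\right)\right)}{2} = \left(- \frac{3}{2}\right) \frac{28}{11} = - \frac{42}{11} \approx -3.8182$)
$x{\left(z \right)} = - \frac{16}{5}$ ($x{\left(z \right)} = \left(-384\right) \frac{1}{120} = - \frac{16}{5}$)
$\left(160810 + L{\left(-156 \right)}\right) + x{\left(b \right)} = \left(160810 - 156\right) - \frac{16}{5} = 160654 - \frac{16}{5} = \frac{803254}{5}$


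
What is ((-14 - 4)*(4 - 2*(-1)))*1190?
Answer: -128520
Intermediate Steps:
((-14 - 4)*(4 - 2*(-1)))*1190 = -18*(4 + 2)*1190 = -18*6*1190 = -108*1190 = -128520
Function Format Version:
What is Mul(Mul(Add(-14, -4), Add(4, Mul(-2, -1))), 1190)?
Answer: -128520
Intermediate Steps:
Mul(Mul(Add(-14, -4), Add(4, Mul(-2, -1))), 1190) = Mul(Mul(-18, Add(4, 2)), 1190) = Mul(Mul(-18, 6), 1190) = Mul(-108, 1190) = -128520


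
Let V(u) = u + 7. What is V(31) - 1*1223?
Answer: -1185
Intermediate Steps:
V(u) = 7 + u
V(31) - 1*1223 = (7 + 31) - 1*1223 = 38 - 1223 = -1185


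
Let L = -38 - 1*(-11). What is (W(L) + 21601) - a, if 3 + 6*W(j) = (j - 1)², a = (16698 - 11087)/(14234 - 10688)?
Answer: 38526553/1773 ≈ 21730.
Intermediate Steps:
L = -27 (L = -38 + 11 = -27)
a = 5611/3546 ≈ 1.5823
W(j) = -½ + (-1 + j)²/6 (W(j) = -½ + (j - 1)²/6 = -½ + (-1 + j)²/6)
(W(L) + 21601) - a = ((-½ + (-1 - 27)²/6) + 21601) - 1*5611/3546 = ((-½ + (⅙)*(-28)²) + 21601) - 5611/3546 = ((-½ + (⅙)*784) + 21601) - 5611/3546 = ((-½ + 392/3) + 21601) - 5611/3546 = (781/6 + 21601) - 5611/3546 = 130387/6 - 5611/3546 = 38526553/1773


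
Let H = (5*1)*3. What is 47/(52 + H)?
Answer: 47/67 ≈ 0.70149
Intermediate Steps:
H = 15 (H = 5*3 = 15)
47/(52 + H) = 47/(52 + 15) = 47/67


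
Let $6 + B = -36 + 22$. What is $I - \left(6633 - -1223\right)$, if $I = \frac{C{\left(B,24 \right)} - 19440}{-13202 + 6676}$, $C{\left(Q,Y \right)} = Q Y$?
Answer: $- \frac{25624168}{3263} \approx -7852.9$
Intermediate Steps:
$B = -20$ ($B = -6 + \left(-36 + 22\right) = -6 - 14 = -20$)
$I = \frac{9960}{3263}$ ($I = \frac{\left(-20\right) 24 - 19440}{-13202 + 6676} = \frac{-480 - 19440}{-6526} = \left(-19920\right) \left(- \frac{1}{6526}\right) = \frac{9960}{3263} \approx 3.0524$)
$I - \left(6633 - -1223\right) = \frac{9960}{3263} - \left(6633 - -1223\right) = \frac{9960}{3263} - \left(6633 + 1223\right) = \frac{9960}{3263} - 7856 = - \frac{25624168}{3263}$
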